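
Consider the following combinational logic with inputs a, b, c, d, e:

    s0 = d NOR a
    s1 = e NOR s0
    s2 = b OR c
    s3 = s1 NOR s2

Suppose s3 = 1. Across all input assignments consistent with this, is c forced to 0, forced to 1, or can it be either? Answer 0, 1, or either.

0

s3 = s1 NOR s2 must be 1, so both s1 = 0 and s2 = 0.
s1 = e NOR s0 must be 0, so at least one of e, s0 is 1.
s2 = b OR c must be 0, so both b = 0 and c = 0.
Every assignment with s3 = 1 has c = 0; there are 5 such assignment(s).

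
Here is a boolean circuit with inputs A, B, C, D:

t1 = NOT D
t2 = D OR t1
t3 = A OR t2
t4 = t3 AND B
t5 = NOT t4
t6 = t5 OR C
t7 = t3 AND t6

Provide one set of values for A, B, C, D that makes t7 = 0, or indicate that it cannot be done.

Check with A=1 B=1 C=0 D=1:
t1 = NOT D = NOT 1 = 0
t2 = D OR t1 = 1 OR 0 = 1
t3 = A OR t2 = 1 OR 1 = 1
t4 = t3 AND B = 1 AND 1 = 1
t5 = NOT t4 = NOT 1 = 0
t6 = t5 OR C = 0 OR 0 = 0
t7 = t3 AND t6 = 1 AND 0 = 0
So t7 = 0 as required.

A=1 B=1 C=0 D=1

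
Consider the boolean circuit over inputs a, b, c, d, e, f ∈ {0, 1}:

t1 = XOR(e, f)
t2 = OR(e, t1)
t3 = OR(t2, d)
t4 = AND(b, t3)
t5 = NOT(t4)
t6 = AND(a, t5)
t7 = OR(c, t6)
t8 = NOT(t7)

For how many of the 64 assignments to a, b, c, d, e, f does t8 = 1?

23

t8 = NOT(t7) must be 1, so t7 = 0.
t7 = OR(c, t6) must be 0, so both c = 0 and t6 = 0.
t6 = AND(a, t5) must be 0, so at least one of a, t5 is 0.
Enumerating the 64 input combinations, 23 give t8 = 1 and 41 give t8 = 0.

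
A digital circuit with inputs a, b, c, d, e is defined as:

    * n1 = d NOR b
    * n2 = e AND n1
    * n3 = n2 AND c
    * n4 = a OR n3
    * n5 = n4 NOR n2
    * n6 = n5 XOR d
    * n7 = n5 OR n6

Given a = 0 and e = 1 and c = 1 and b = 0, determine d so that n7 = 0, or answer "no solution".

d=0

n7 = n5 OR n6 must be 0, so both n5 = 0 and n6 = 0.
n5 = n4 NOR n2 must be 0, so at least one of n4, n2 is 1.
Check with a = 0 and e = 1 and c = 1 and b = 0 and d=0:
n1 = d NOR b = 0 NOR 0 = 1
n2 = e AND n1 = 1 AND 1 = 1
n3 = n2 AND c = 1 AND 1 = 1
n4 = a OR n3 = 0 OR 1 = 1
n5 = n4 NOR n2 = 1 NOR 1 = 0
n6 = n5 XOR d = 0 XOR 0 = 0
n7 = n5 OR n6 = 0 OR 0 = 0
So n7 = 0.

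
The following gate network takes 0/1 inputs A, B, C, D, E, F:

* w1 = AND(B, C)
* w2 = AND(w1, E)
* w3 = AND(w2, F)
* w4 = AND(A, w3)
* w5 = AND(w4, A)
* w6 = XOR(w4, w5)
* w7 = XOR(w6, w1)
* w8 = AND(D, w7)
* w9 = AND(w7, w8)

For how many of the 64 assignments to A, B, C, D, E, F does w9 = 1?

w9 = AND(w7, w8) must be 1, so both w7 = 1 and w8 = 1.
w7 = XOR(w6, w1) must be 1, so w6 and w1 differ.
Enumerating the 64 input combinations, 8 give w9 = 1 and 56 give w9 = 0.

8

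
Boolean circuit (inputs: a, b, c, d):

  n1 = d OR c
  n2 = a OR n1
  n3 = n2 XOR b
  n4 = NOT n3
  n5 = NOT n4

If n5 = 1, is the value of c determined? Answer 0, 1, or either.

Both values of c occur among assignments with n5 = 1:
  c=0: a=0, b=0, c=0, d=1
  c=1: a=0, b=0, c=1, d=0

either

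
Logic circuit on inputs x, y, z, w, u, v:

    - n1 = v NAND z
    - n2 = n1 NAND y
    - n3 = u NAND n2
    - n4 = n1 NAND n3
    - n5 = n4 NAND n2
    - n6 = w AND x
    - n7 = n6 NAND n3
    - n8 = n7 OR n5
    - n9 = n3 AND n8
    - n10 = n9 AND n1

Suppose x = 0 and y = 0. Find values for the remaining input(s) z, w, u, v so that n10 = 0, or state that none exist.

z=1, w=1, u=1, v=1

n10 = n9 AND n1 must be 0, so at least one of n9, n1 is 0.
Check with x = 0 and y = 0 and z=1, w=1, u=1, v=1:
n1 = v NAND z = 1 NAND 1 = 0
n2 = n1 NAND y = 0 NAND 0 = 1
n3 = u NAND n2 = 1 NAND 1 = 0
n4 = n1 NAND n3 = 0 NAND 0 = 1
n5 = n4 NAND n2 = 1 NAND 1 = 0
n6 = w AND x = 1 AND 0 = 0
n7 = n6 NAND n3 = 0 NAND 0 = 1
n8 = n7 OR n5 = 1 OR 0 = 1
n9 = n3 AND n8 = 0 AND 1 = 0
n10 = n9 AND n1 = 0 AND 0 = 0
So n10 = 0.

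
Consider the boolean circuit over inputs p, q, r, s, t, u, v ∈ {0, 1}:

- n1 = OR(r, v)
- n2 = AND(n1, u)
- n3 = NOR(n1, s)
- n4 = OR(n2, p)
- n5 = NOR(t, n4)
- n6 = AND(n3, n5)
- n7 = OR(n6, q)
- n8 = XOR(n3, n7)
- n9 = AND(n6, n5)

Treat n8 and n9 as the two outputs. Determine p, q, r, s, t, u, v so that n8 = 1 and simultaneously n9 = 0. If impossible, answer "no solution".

p=1, q=1, r=1, s=0, t=0, u=0, v=0

Check with p=1, q=1, r=1, s=0, t=0, u=0, v=0:
n1 = OR(r, v) = OR(1, 0) = 1
n2 = AND(n1, u) = AND(1, 0) = 0
n3 = NOR(n1, s) = NOR(1, 0) = 0
n4 = OR(n2, p) = OR(0, 1) = 1
n5 = NOR(t, n4) = NOR(0, 1) = 0
n6 = AND(n3, n5) = AND(0, 0) = 0
n7 = OR(n6, q) = OR(0, 1) = 1
n8 = XOR(n3, n7) = XOR(0, 1) = 1
n9 = AND(n6, n5) = AND(0, 0) = 0
So n8 = 1 and n9 = 0.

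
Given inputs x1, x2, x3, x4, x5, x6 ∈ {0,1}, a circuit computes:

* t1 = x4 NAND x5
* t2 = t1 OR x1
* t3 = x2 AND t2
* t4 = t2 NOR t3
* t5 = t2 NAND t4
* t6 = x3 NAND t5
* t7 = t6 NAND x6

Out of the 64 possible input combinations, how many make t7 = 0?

t7 = t6 NAND x6 must be 0, so both t6 = 1 and x6 = 1.
Enumerating the 64 input combinations, 16 give t7 = 0 and 48 give t7 = 1.

16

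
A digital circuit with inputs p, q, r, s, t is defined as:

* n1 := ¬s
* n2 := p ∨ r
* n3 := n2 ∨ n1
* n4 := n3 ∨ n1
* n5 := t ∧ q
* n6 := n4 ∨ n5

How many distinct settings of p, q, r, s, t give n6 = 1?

n6 = n4 ∨ n5 must be 1, so at least one of n4, n5 is 1.
Enumerating the 32 input combinations, 29 give n6 = 1 and 3 give n6 = 0.

29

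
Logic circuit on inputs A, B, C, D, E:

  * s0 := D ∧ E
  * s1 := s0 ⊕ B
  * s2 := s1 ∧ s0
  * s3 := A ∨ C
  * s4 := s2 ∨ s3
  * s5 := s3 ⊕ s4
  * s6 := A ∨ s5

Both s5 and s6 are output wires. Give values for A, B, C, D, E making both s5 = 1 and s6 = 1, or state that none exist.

A=0, B=0, C=0, D=1, E=1

Check with A=0, B=0, C=0, D=1, E=1:
s0 = D ∧ E = 1 ∧ 1 = 1
s1 = s0 ⊕ B = 1 ⊕ 0 = 1
s2 = s1 ∧ s0 = 1 ∧ 1 = 1
s3 = A ∨ C = 0 ∨ 0 = 0
s4 = s2 ∨ s3 = 1 ∨ 0 = 1
s5 = s3 ⊕ s4 = 0 ⊕ 1 = 1
s6 = A ∨ s5 = 0 ∨ 1 = 1
So s5 = 1 and s6 = 1.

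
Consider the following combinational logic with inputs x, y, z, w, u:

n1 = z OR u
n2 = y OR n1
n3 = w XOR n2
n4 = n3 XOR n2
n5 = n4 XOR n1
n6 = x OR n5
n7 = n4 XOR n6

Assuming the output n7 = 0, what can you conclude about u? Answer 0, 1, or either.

either

Both values of u occur among assignments with n7 = 0:
  u=0: x=0, y=0, z=0, w=0, u=0
  u=1: x=1, y=0, z=0, w=1, u=1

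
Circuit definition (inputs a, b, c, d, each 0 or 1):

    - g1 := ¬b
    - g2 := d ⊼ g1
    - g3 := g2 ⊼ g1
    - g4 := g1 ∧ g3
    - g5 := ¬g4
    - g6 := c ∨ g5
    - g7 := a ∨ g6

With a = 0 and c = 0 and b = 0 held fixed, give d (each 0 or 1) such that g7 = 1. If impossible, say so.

d=0

Check with a = 0 and c = 0 and b = 0 and d=0:
g1 = ¬b = ¬0 = 1
g2 = d ⊼ g1 = 0 ⊼ 1 = 1
g3 = g2 ⊼ g1 = 1 ⊼ 1 = 0
g4 = g1 ∧ g3 = 1 ∧ 0 = 0
g5 = ¬g4 = ¬0 = 1
g6 = c ∨ g5 = 0 ∨ 1 = 1
g7 = a ∨ g6 = 0 ∨ 1 = 1
So g7 = 1.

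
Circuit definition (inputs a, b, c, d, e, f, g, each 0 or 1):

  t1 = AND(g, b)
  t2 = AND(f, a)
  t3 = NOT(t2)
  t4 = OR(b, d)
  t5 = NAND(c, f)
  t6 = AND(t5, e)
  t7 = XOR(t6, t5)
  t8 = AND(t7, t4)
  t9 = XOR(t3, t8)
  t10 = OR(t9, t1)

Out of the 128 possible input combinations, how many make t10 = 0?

40

t10 = OR(t9, t1) must be 0, so both t9 = 0 and t1 = 0.
Enumerating the 128 input combinations, 40 give t10 = 0 and 88 give t10 = 1.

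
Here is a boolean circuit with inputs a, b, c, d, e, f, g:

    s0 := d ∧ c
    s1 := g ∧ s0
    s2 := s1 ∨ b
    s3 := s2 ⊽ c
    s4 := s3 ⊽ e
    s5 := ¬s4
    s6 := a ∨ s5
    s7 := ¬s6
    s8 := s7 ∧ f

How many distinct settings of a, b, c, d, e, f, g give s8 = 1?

12

s8 = s7 ∧ f must be 1, so both s7 = 1 and f = 1.
s7 = ¬s6 must be 1, so s6 = 0.
Enumerating the 128 input combinations, 12 give s8 = 1 and 116 give s8 = 0.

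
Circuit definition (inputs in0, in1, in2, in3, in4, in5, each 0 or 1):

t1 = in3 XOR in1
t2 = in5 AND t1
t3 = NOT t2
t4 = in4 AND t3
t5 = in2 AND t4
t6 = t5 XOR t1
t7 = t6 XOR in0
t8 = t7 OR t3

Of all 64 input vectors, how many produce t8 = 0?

8

t8 = t7 OR t3 must be 0, so both t7 = 0 and t3 = 0.
t7 = t6 XOR in0 must be 0, so t6 and in0 are equal.
t3 = NOT t2 must be 0, so t2 = 1.
Enumerating the 64 input combinations, 8 give t8 = 0 and 56 give t8 = 1.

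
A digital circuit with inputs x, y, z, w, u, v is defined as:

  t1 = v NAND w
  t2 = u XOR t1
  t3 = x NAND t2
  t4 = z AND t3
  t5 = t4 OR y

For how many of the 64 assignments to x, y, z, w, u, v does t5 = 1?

t5 = t4 OR y must be 1, so at least one of t4, y is 1.
Enumerating the 64 input combinations, 44 give t5 = 1 and 20 give t5 = 0.

44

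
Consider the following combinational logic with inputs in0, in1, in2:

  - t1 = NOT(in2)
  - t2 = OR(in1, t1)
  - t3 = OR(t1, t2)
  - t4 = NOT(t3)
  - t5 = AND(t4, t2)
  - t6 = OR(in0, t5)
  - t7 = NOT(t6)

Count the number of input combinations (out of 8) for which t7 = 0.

4

t7 = NOT(t6) must be 0, so t6 = 1.
t6 = OR(in0, t5) must be 1, so at least one of in0, t5 is 1.
Enumerating the 8 input combinations, 4 give t7 = 0 and 4 give t7 = 1.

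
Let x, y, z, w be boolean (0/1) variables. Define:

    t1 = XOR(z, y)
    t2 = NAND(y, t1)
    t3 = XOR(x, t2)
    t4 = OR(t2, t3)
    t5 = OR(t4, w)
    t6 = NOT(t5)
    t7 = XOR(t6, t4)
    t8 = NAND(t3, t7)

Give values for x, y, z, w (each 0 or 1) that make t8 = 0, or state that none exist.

x=1, y=1, z=0, w=0

t8 = NAND(t3, t7) must be 0, so both t3 = 1 and t7 = 1.
t3 = XOR(x, t2) must be 1, so x and t2 differ.
Check with x=1, y=1, z=0, w=0:
t1 = XOR(z, y) = XOR(0, 1) = 1
t2 = NAND(y, t1) = NAND(1, 1) = 0
t3 = XOR(x, t2) = XOR(1, 0) = 1
t4 = OR(t2, t3) = OR(0, 1) = 1
t5 = OR(t4, w) = OR(1, 0) = 1
t6 = NOT(t5) = NOT 1 = 0
t7 = XOR(t6, t4) = XOR(0, 1) = 1
t8 = NAND(t3, t7) = NAND(1, 1) = 0
So t8 = 0 as required.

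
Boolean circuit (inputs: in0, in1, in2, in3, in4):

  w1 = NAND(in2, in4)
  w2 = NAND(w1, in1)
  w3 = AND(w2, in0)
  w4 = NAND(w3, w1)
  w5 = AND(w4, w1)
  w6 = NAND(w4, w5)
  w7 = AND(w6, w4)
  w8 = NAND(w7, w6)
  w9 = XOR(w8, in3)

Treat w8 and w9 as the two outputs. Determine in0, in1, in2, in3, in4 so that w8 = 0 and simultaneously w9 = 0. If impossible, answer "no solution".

Check with in0=0, in1=0, in2=1, in3=0, in4=1:
w1 = NAND(in2, in4) = NAND(1, 1) = 0
w2 = NAND(w1, in1) = NAND(0, 0) = 1
w3 = AND(w2, in0) = AND(1, 0) = 0
w4 = NAND(w3, w1) = NAND(0, 0) = 1
w5 = AND(w4, w1) = AND(1, 0) = 0
w6 = NAND(w4, w5) = NAND(1, 0) = 1
w7 = AND(w6, w4) = AND(1, 1) = 1
w8 = NAND(w7, w6) = NAND(1, 1) = 0
w9 = XOR(w8, in3) = XOR(0, 0) = 0
So w8 = 0 and w9 = 0.

in0=0, in1=0, in2=1, in3=0, in4=1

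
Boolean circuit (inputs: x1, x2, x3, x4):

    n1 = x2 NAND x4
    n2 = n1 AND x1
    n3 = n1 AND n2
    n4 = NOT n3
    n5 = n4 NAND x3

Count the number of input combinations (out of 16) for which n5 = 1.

n5 = n4 NAND x3 must be 1, so at least one of n4, x3 is 0.
Enumerating the 16 input combinations, 11 give n5 = 1 and 5 give n5 = 0.

11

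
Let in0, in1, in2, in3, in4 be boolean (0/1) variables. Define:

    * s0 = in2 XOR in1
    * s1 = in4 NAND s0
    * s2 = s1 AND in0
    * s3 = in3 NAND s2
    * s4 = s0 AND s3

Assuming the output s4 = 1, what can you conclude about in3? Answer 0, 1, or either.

Both values of in3 occur among assignments with s4 = 1:
  in3=0: in0=0, in1=0, in2=1, in3=0, in4=0
  in3=1: in0=0, in1=0, in2=1, in3=1, in4=0

either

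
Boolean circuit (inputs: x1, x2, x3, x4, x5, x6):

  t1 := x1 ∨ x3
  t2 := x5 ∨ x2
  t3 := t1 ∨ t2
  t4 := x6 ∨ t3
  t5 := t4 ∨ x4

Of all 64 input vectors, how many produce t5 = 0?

1

t5 = t4 ∨ x4 must be 0, so both t4 = 0 and x4 = 0.
Satisfying assignments:
  x1=0, x2=0, x3=0, x4=0, x5=0, x6=0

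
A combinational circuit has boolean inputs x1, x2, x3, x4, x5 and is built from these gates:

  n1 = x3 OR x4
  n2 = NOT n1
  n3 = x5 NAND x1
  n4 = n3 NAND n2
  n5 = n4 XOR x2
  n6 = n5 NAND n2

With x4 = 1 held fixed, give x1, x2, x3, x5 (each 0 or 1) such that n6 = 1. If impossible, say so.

Check with x4 = 1 and x1=0, x2=0, x3=0, x5=1:
n1 = x3 OR x4 = 0 OR 1 = 1
n2 = NOT n1 = NOT 1 = 0
n3 = x5 NAND x1 = 1 NAND 0 = 1
n4 = n3 NAND n2 = 1 NAND 0 = 1
n5 = n4 XOR x2 = 1 XOR 0 = 1
n6 = n5 NAND n2 = 1 NAND 0 = 1
So n6 = 1.

x1=0 x2=0 x3=0 x5=1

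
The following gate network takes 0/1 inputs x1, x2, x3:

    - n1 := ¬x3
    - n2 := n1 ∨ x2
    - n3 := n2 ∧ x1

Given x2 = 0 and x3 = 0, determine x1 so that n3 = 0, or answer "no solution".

x1=0

Check with x2 = 0 and x3 = 0 and x1=0:
n1 = ¬x3 = ¬0 = 1
n2 = n1 ∨ x2 = 1 ∨ 0 = 1
n3 = n2 ∧ x1 = 1 ∧ 0 = 0
So n3 = 0.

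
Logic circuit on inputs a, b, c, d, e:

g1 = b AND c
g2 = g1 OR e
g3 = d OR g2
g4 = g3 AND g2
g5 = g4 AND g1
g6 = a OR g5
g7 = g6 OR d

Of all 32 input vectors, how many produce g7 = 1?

26

g7 = g6 OR d must be 1, so at least one of g6, d is 1.
Enumerating the 32 input combinations, 26 give g7 = 1 and 6 give g7 = 0.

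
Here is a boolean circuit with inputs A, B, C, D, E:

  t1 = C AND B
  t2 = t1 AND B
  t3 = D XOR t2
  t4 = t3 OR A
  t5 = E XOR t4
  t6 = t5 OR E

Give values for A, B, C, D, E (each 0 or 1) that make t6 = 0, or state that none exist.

Check with A=0, B=1, C=1, D=1, E=0:
t1 = C AND B = 1 AND 1 = 1
t2 = t1 AND B = 1 AND 1 = 1
t3 = D XOR t2 = 1 XOR 1 = 0
t4 = t3 OR A = 0 OR 0 = 0
t5 = E XOR t4 = 0 XOR 0 = 0
t6 = t5 OR E = 0 OR 0 = 0
So t6 = 0 as required.

A=0, B=1, C=1, D=1, E=0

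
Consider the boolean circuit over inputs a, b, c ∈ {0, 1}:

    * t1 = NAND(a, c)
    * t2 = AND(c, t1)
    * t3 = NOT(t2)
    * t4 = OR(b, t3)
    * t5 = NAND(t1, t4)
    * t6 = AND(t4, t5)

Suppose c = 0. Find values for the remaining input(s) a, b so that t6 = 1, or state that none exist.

no solution exists

With c = 0 fixed, none of the 4 settings of a, b give t6 = 1.
For example, with a=0, b=0:
t1 = NAND(a, c) = NAND(0, 0) = 1
t2 = AND(c, t1) = AND(0, 1) = 0
t3 = NOT(t2) = NOT 0 = 1
t4 = OR(b, t3) = OR(0, 1) = 1
t5 = NAND(t1, t4) = NAND(1, 1) = 0
t6 = AND(t4, t5) = AND(1, 0) = 0
giving t6 = 0 ≠ 1.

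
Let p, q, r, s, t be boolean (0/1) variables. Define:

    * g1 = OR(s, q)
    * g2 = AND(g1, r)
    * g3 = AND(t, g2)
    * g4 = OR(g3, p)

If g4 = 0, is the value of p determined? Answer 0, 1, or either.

g4 = OR(g3, p) must be 0, so both g3 = 0 and p = 0.
Every assignment with g4 = 0 has p = 0; there are 13 such assignment(s).

0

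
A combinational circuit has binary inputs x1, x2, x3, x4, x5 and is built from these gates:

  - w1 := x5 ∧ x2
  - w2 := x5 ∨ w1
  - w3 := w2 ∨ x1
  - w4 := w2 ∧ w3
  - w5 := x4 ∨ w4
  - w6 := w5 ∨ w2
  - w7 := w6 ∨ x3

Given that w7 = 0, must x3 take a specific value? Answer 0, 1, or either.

0

w7 = w6 ∨ x3 must be 0, so both w6 = 0 and x3 = 0.
w6 = w5 ∨ w2 must be 0, so both w5 = 0 and w2 = 0.
w5 = x4 ∨ w4 must be 0, so both x4 = 0 and w4 = 0.
Every assignment with w7 = 0 has x3 = 0; there are 4 such assignment(s).
  x1=0, x2=0, x3=0, x4=0, x5=0
  x1=0, x2=1, x3=0, x4=0, x5=0
  x1=1, x2=0, x3=0, x4=0, x5=0
  x1=1, x2=1, x3=0, x4=0, x5=0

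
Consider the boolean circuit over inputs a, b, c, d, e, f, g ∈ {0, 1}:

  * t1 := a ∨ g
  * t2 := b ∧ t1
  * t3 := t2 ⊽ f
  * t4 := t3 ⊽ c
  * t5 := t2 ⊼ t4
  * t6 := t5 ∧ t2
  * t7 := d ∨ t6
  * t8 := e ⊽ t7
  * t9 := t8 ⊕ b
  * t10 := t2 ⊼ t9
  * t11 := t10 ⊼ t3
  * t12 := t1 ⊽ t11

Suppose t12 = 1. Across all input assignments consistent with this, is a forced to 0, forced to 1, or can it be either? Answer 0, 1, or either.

t12 = t1 ⊽ t11 must be 1, so both t1 = 0 and t11 = 0.
t1 = a ∨ g must be 0, so both a = 0 and g = 0.
t11 = t10 ⊼ t3 must be 0, so both t10 = 1 and t3 = 1.
Every assignment with t12 = 1 has a = 0; there are 16 such assignment(s).

0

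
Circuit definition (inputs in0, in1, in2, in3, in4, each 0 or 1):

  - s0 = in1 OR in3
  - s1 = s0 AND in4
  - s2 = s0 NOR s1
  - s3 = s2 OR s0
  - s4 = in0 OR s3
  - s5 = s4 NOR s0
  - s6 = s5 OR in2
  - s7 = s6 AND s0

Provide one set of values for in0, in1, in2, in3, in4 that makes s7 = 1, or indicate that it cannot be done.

Check with in0=0 in1=1 in2=1 in3=0 in4=1:
s0 = in1 OR in3 = 1 OR 0 = 1
s1 = s0 AND in4 = 1 AND 1 = 1
s2 = s0 NOR s1 = 1 NOR 1 = 0
s3 = s2 OR s0 = 0 OR 1 = 1
s4 = in0 OR s3 = 0 OR 1 = 1
s5 = s4 NOR s0 = 1 NOR 1 = 0
s6 = s5 OR in2 = 0 OR 1 = 1
s7 = s6 AND s0 = 1 AND 1 = 1
So s7 = 1 as required.

in0=0 in1=1 in2=1 in3=0 in4=1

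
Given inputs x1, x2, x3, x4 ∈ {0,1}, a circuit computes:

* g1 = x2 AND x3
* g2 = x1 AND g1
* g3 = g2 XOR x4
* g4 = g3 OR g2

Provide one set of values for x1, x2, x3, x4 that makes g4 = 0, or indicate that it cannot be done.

x1=1 x2=0 x3=0 x4=0

g4 = g3 OR g2 must be 0, so both g3 = 0 and g2 = 0.
g3 = g2 XOR x4 must be 0, so g2 and x4 are equal.
g2 = x1 AND g1 must be 0, so at least one of x1, g1 is 0.
Check with x1=1 x2=0 x3=0 x4=0:
g1 = x2 AND x3 = 0 AND 0 = 0
g2 = x1 AND g1 = 1 AND 0 = 0
g3 = g2 XOR x4 = 0 XOR 0 = 0
g4 = g3 OR g2 = 0 OR 0 = 0
So g4 = 0 as required.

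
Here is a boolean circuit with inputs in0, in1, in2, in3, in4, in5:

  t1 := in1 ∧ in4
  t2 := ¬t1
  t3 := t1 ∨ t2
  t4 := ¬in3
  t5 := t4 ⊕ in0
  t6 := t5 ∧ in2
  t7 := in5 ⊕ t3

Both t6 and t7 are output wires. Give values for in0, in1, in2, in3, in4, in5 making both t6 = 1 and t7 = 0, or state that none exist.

Check with in0=1, in1=0, in2=1, in3=1, in4=1, in5=1:
t1 = in1 ∧ in4 = 0 ∧ 1 = 0
t2 = ¬t1 = ¬0 = 1
t3 = t1 ∨ t2 = 0 ∨ 1 = 1
t4 = ¬in3 = ¬1 = 0
t5 = t4 ⊕ in0 = 0 ⊕ 1 = 1
t6 = t5 ∧ in2 = 1 ∧ 1 = 1
t7 = in5 ⊕ t3 = 1 ⊕ 1 = 0
So t6 = 1 and t7 = 0.

in0=1, in1=0, in2=1, in3=1, in4=1, in5=1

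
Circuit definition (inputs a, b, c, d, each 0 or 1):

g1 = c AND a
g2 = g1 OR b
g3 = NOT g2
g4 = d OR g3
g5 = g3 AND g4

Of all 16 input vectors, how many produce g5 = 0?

g5 = g3 AND g4 must be 0, so at least one of g3, g4 is 0.
Enumerating the 16 input combinations, 10 give g5 = 0 and 6 give g5 = 1.

10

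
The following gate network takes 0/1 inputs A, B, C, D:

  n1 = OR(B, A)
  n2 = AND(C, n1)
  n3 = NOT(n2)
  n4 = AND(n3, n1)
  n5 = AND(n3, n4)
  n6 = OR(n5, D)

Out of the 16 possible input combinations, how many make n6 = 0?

5

n6 = OR(n5, D) must be 0, so both n5 = 0 and D = 0.
n5 = AND(n3, n4) must be 0, so at least one of n3, n4 is 0.
Satisfying assignments:
  A=0, B=0, C=0, D=0
  A=0, B=0, C=1, D=0
  A=0, B=1, C=1, D=0
  A=1, B=0, C=1, D=0
  A=1, B=1, C=1, D=0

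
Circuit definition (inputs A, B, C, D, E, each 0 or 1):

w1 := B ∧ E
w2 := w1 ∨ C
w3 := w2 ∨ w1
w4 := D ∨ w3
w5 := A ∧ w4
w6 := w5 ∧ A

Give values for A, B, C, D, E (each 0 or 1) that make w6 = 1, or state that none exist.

A=1 B=1 C=0 D=1 E=1

w6 = w5 ∧ A must be 1, so both w5 = 1 and A = 1.
Check with A=1 B=1 C=0 D=1 E=1:
w1 = B ∧ E = 1 ∧ 1 = 1
w2 = w1 ∨ C = 1 ∨ 0 = 1
w3 = w2 ∨ w1 = 1 ∨ 1 = 1
w4 = D ∨ w3 = 1 ∨ 1 = 1
w5 = A ∧ w4 = 1 ∧ 1 = 1
w6 = w5 ∧ A = 1 ∧ 1 = 1
So w6 = 1 as required.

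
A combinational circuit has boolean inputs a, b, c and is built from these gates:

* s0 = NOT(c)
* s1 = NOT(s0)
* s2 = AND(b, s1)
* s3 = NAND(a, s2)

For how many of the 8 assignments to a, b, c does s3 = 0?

1

s3 = NAND(a, s2) must be 0, so both a = 1 and s2 = 1.
s2 = AND(b, s1) must be 1, so both b = 1 and s1 = 1.
s1 = NOT(s0) must be 1, so s0 = 0.
Enumerating the 8 input combinations, 1 give s3 = 0 and 7 give s3 = 1.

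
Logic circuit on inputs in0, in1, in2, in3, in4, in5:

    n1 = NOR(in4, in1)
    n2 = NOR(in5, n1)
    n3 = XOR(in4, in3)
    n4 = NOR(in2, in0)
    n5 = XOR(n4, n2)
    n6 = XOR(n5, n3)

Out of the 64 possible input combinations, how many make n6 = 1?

n6 = XOR(n5, n3) must be 1, so n5 and n3 differ.
Enumerating the 64 input combinations, 32 give n6 = 1 and 32 give n6 = 0.

32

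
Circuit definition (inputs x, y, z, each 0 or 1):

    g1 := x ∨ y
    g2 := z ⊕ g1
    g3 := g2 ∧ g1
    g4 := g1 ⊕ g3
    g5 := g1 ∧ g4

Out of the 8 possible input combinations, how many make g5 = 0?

5

g5 = g1 ∧ g4 must be 0, so at least one of g1, g4 is 0.
Enumerating the 8 input combinations, 5 give g5 = 0 and 3 give g5 = 1.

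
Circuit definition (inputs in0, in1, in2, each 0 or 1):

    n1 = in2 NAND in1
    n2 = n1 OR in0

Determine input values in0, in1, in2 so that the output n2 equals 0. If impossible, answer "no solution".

in0=0, in1=1, in2=1

Check with in0=0, in1=1, in2=1:
n1 = in2 NAND in1 = 1 NAND 1 = 0
n2 = n1 OR in0 = 0 OR 0 = 0
So n2 = 0 as required.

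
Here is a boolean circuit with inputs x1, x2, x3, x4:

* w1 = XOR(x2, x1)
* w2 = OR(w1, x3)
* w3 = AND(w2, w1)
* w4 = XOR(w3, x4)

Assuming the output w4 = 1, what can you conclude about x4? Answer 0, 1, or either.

either

Both values of x4 occur among assignments with w4 = 1:
  x4=0: x1=0, x2=1, x3=0, x4=0
  x4=1: x1=0, x2=0, x3=0, x4=1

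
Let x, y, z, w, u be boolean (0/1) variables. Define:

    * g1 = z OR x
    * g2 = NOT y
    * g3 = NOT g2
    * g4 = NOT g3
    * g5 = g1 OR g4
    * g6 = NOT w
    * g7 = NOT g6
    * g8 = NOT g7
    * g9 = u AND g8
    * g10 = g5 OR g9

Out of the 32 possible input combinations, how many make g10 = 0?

3

g10 = g5 OR g9 must be 0, so both g5 = 0 and g9 = 0.
g5 = g1 OR g4 must be 0, so both g1 = 0 and g4 = 0.
Enumerating the 32 input combinations, 3 give g10 = 0 and 29 give g10 = 1.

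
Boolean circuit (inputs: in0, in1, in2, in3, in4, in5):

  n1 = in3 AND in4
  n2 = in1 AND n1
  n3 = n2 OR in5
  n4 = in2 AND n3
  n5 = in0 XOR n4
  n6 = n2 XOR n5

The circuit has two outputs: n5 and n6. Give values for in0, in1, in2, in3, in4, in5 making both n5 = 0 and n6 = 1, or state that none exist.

in0=1 in1=1 in2=1 in3=1 in4=1 in5=0

Check with in0=1 in1=1 in2=1 in3=1 in4=1 in5=0:
n1 = in3 AND in4 = 1 AND 1 = 1
n2 = in1 AND n1 = 1 AND 1 = 1
n3 = n2 OR in5 = 1 OR 0 = 1
n4 = in2 AND n3 = 1 AND 1 = 1
n5 = in0 XOR n4 = 1 XOR 1 = 0
n6 = n2 XOR n5 = 1 XOR 0 = 1
So n5 = 0 and n6 = 1.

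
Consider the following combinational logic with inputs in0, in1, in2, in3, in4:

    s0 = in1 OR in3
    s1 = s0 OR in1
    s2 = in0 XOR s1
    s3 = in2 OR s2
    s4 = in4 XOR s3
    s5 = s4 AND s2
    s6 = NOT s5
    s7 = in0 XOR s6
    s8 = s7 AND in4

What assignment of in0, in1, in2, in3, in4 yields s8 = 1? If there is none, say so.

in0=0, in1=1, in2=1, in3=1, in4=1

s8 = s7 AND in4 must be 1, so both s7 = 1 and in4 = 1.
s7 = in0 XOR s6 must be 1, so in0 and s6 differ.
Check with in0=0, in1=1, in2=1, in3=1, in4=1:
s0 = in1 OR in3 = 1 OR 1 = 1
s1 = s0 OR in1 = 1 OR 1 = 1
s2 = in0 XOR s1 = 0 XOR 1 = 1
s3 = in2 OR s2 = 1 OR 1 = 1
s4 = in4 XOR s3 = 1 XOR 1 = 0
s5 = s4 AND s2 = 0 AND 1 = 0
s6 = NOT s5 = NOT 0 = 1
s7 = in0 XOR s6 = 0 XOR 1 = 1
s8 = s7 AND in4 = 1 AND 1 = 1
So s8 = 1 as required.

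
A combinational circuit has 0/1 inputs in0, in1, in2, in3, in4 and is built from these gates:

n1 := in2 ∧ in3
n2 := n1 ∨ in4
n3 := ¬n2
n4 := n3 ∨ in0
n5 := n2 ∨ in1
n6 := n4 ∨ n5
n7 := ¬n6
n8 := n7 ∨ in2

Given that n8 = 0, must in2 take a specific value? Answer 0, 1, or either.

0

n8 = n7 ∨ in2 must be 0, so both n7 = 0 and in2 = 0.
n7 = ¬n6 must be 0, so n6 = 1.
n6 = n4 ∨ n5 must be 1, so at least one of n4, n5 is 1.
Every assignment with n8 = 0 has in2 = 0; there are 16 such assignment(s).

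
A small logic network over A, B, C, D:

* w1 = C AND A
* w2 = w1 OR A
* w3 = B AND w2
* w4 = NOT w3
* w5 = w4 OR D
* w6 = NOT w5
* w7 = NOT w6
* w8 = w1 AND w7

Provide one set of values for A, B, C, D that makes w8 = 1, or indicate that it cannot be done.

A=1 B=0 C=1 D=0

w8 = w1 AND w7 must be 1, so both w1 = 1 and w7 = 1.
Check with A=1 B=0 C=1 D=0:
w1 = C AND A = 1 AND 1 = 1
w2 = w1 OR A = 1 OR 1 = 1
w3 = B AND w2 = 0 AND 1 = 0
w4 = NOT w3 = NOT 0 = 1
w5 = w4 OR D = 1 OR 0 = 1
w6 = NOT w5 = NOT 1 = 0
w7 = NOT w6 = NOT 0 = 1
w8 = w1 AND w7 = 1 AND 1 = 1
So w8 = 1 as required.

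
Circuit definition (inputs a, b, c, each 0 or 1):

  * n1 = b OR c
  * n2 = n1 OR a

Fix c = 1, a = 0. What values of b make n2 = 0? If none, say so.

With c = 1, a = 0 fixed, none of the 2 settings of b give n2 = 0.
For example, with b=0:
n1 = b OR c = 0 OR 1 = 1
n2 = n1 OR a = 1 OR 0 = 1
giving n2 = 1 ≠ 0.

no solution exists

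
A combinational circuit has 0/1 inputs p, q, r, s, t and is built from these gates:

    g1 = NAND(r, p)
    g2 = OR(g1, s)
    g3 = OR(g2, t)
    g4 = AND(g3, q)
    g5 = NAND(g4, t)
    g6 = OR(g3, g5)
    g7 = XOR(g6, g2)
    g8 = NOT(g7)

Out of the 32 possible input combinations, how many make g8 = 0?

4

g8 = NOT(g7) must be 0, so g7 = 1.
g7 = XOR(g6, g2) must be 1, so g6 and g2 differ.
Satisfying assignments:
  p=1, q=0, r=1, s=0, t=0
  p=1, q=0, r=1, s=0, t=1
  p=1, q=1, r=1, s=0, t=0
  p=1, q=1, r=1, s=0, t=1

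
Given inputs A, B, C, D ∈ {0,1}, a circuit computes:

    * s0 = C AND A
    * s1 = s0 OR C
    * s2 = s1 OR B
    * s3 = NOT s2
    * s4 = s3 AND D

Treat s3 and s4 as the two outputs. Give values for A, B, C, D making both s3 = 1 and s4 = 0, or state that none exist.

A=1, B=0, C=0, D=0

Check with A=1, B=0, C=0, D=0:
s0 = C AND A = 0 AND 1 = 0
s1 = s0 OR C = 0 OR 0 = 0
s2 = s1 OR B = 0 OR 0 = 0
s3 = NOT s2 = NOT 0 = 1
s4 = s3 AND D = 1 AND 0 = 0
So s3 = 1 and s4 = 0.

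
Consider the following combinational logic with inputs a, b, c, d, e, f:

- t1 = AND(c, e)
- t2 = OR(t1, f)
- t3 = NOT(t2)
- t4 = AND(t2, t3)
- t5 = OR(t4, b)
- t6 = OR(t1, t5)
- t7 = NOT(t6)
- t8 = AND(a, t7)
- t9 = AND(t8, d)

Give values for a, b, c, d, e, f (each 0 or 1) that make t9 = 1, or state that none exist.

t9 = AND(t8, d) must be 1, so both t8 = 1 and d = 1.
t8 = AND(a, t7) must be 1, so both a = 1 and t7 = 1.
Check with a=1, b=0, c=1, d=1, e=0, f=1:
t1 = AND(c, e) = AND(1, 0) = 0
t2 = OR(t1, f) = OR(0, 1) = 1
t3 = NOT(t2) = NOT 1 = 0
t4 = AND(t2, t3) = AND(1, 0) = 0
t5 = OR(t4, b) = OR(0, 0) = 0
t6 = OR(t1, t5) = OR(0, 0) = 0
t7 = NOT(t6) = NOT 0 = 1
t8 = AND(a, t7) = AND(1, 1) = 1
t9 = AND(t8, d) = AND(1, 1) = 1
So t9 = 1 as required.

a=1, b=0, c=1, d=1, e=0, f=1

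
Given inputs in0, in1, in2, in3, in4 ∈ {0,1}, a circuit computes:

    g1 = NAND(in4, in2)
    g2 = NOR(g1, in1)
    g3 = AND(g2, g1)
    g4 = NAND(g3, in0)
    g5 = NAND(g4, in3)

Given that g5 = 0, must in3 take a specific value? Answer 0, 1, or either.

1

g5 = NAND(g4, in3) must be 0, so both g4 = 1 and in3 = 1.
g4 = NAND(g3, in0) must be 1, so at least one of g3, in0 is 0.
Every assignment with g5 = 0 has in3 = 1; there are 16 such assignment(s).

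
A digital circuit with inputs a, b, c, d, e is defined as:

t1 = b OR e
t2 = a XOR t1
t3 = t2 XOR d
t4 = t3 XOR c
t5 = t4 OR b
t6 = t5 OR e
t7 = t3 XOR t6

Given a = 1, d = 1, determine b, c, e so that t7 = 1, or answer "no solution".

b=0 c=1 e=0

t7 = t3 XOR t6 must be 1, so t3 and t6 differ.
Check with a = 1, d = 1 and b=0, c=1, e=0:
t1 = b OR e = 0 OR 0 = 0
t2 = a XOR t1 = 1 XOR 0 = 1
t3 = t2 XOR d = 1 XOR 1 = 0
t4 = t3 XOR c = 0 XOR 1 = 1
t5 = t4 OR b = 1 OR 0 = 1
t6 = t5 OR e = 1 OR 0 = 1
t7 = t3 XOR t6 = 0 XOR 1 = 1
So t7 = 1.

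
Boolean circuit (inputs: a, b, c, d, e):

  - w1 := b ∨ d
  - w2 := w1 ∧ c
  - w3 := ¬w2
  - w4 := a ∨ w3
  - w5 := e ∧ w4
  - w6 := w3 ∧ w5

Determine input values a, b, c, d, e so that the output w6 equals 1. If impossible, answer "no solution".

a=1, b=1, c=0, d=1, e=1

w6 = w3 ∧ w5 must be 1, so both w3 = 1 and w5 = 1.
w3 = ¬w2 must be 1, so w2 = 0.
w5 = e ∧ w4 must be 1, so both e = 1 and w4 = 1.
Check with a=1, b=1, c=0, d=1, e=1:
w1 = b ∨ d = 1 ∨ 1 = 1
w2 = w1 ∧ c = 1 ∧ 0 = 0
w3 = ¬w2 = ¬0 = 1
w4 = a ∨ w3 = 1 ∨ 1 = 1
w5 = e ∧ w4 = 1 ∧ 1 = 1
w6 = w3 ∧ w5 = 1 ∧ 1 = 1
So w6 = 1 as required.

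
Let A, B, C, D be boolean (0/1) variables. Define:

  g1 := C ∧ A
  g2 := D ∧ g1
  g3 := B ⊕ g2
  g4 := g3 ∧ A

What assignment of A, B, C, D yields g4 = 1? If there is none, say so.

A=1 B=1 C=0 D=1

g4 = g3 ∧ A must be 1, so both g3 = 1 and A = 1.
Check with A=1 B=1 C=0 D=1:
g1 = C ∧ A = 0 ∧ 1 = 0
g2 = D ∧ g1 = 1 ∧ 0 = 0
g3 = B ⊕ g2 = 1 ⊕ 0 = 1
g4 = g3 ∧ A = 1 ∧ 1 = 1
So g4 = 1 as required.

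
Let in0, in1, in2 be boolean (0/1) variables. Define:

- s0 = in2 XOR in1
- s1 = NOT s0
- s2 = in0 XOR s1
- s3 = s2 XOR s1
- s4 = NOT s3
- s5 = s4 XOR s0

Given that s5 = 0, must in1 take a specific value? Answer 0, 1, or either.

Both values of in1 occur among assignments with s5 = 0:
  in1=0: in0=0, in1=0, in2=1
  in1=1: in0=0, in1=1, in2=0

either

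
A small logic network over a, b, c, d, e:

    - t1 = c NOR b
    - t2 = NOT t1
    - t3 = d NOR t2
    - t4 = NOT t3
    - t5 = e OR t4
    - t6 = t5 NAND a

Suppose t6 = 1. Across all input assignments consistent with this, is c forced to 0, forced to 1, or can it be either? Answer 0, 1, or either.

Both values of c occur among assignments with t6 = 1:
  c=0: a=0, b=0, c=0, d=0, e=0
  c=1: a=0, b=0, c=1, d=0, e=0

either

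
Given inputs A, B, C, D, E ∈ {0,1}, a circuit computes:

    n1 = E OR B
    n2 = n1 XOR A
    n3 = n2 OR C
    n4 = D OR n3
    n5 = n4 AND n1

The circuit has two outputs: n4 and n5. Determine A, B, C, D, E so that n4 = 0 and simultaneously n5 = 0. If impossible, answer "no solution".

A=1 B=0 C=0 D=0 E=1

Check with A=1 B=0 C=0 D=0 E=1:
n1 = E OR B = 1 OR 0 = 1
n2 = n1 XOR A = 1 XOR 1 = 0
n3 = n2 OR C = 0 OR 0 = 0
n4 = D OR n3 = 0 OR 0 = 0
n5 = n4 AND n1 = 0 AND 1 = 0
So n4 = 0 and n5 = 0.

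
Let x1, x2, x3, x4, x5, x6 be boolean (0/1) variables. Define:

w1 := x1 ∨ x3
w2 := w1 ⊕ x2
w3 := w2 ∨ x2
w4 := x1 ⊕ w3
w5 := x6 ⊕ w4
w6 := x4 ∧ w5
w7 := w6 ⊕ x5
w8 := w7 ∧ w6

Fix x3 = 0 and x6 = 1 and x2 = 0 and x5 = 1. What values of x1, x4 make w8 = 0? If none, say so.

w8 = w7 ∧ w6 must be 0, so at least one of w7, w6 is 0.
Check with x3 = 0 and x6 = 1 and x2 = 0 and x5 = 1 and x1=1, x4=0:
w1 = x1 ∨ x3 = 1 ∨ 0 = 1
w2 = w1 ⊕ x2 = 1 ⊕ 0 = 1
w3 = w2 ∨ x2 = 1 ∨ 0 = 1
w4 = x1 ⊕ w3 = 1 ⊕ 1 = 0
w5 = x6 ⊕ w4 = 1 ⊕ 0 = 1
w6 = x4 ∧ w5 = 0 ∧ 1 = 0
w7 = w6 ⊕ x5 = 0 ⊕ 1 = 1
w8 = w7 ∧ w6 = 1 ∧ 0 = 0
So w8 = 0.

x1=1, x4=0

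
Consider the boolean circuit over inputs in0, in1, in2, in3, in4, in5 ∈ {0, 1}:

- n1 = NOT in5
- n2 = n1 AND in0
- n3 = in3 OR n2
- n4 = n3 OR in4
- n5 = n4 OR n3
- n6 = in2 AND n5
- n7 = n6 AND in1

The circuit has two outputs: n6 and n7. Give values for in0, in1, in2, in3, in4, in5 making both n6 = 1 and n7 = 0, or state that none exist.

Check with in0=1, in1=0, in2=1, in3=1, in4=0, in5=0:
n1 = NOT in5 = NOT 0 = 1
n2 = n1 AND in0 = 1 AND 1 = 1
n3 = in3 OR n2 = 1 OR 1 = 1
n4 = n3 OR in4 = 1 OR 0 = 1
n5 = n4 OR n3 = 1 OR 1 = 1
n6 = in2 AND n5 = 1 AND 1 = 1
n7 = n6 AND in1 = 1 AND 0 = 0
So n6 = 1 and n7 = 0.

in0=1, in1=0, in2=1, in3=1, in4=0, in5=0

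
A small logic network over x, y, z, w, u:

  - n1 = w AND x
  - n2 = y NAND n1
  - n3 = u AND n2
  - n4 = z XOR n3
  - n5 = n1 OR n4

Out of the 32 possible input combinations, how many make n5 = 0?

n5 = n1 OR n4 must be 0, so both n1 = 0 and n4 = 0.
n1 = w AND x must be 0, so at least one of w, x is 0.
n4 = z XOR n3 must be 0, so z and n3 are equal.
Enumerating the 32 input combinations, 12 give n5 = 0 and 20 give n5 = 1.

12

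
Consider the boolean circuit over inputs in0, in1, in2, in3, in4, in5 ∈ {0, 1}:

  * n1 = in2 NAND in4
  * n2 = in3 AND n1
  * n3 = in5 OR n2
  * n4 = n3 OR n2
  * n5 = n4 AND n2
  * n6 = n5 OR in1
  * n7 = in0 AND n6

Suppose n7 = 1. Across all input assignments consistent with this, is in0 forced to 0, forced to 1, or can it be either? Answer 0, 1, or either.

n7 = in0 AND n6 must be 1, so both in0 = 1 and n6 = 1.
Every assignment with n7 = 1 has in0 = 1; there are 22 such assignment(s).

1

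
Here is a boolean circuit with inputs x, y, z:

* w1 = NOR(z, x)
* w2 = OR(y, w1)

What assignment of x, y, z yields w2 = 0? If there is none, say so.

x=1 y=0 z=1

w2 = OR(y, w1) must be 0, so both y = 0 and w1 = 0.
w1 = NOR(z, x) must be 0, so at least one of z, x is 1.
Check with x=1 y=0 z=1:
w1 = NOR(z, x) = NOR(1, 1) = 0
w2 = OR(y, w1) = OR(0, 0) = 0
So w2 = 0 as required.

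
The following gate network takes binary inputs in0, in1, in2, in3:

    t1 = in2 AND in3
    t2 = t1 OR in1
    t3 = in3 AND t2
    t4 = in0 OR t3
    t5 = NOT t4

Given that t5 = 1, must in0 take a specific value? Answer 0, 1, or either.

t5 = NOT t4 must be 1, so t4 = 0.
Every assignment with t5 = 1 has in0 = 0; there are 5 such assignment(s).

0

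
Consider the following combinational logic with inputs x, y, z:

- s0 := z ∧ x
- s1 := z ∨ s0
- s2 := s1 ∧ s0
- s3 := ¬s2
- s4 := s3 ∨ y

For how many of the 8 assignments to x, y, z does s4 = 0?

s4 = s3 ∨ y must be 0, so both s3 = 0 and y = 0.
Enumerating the 8 input combinations, 1 give s4 = 0 and 7 give s4 = 1.

1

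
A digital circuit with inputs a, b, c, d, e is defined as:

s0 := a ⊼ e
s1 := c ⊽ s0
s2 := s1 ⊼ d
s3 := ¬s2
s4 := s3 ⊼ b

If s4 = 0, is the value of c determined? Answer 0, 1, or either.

s4 = s3 ⊼ b must be 0, so both s3 = 1 and b = 1.
s3 = ¬s2 must be 1, so s2 = 0.
s2 = s1 ⊼ d must be 0, so both s1 = 1 and d = 1.
Every assignment with s4 = 0 has c = 0; there are 1 such assignment(s).
  a=1, b=1, c=0, d=1, e=1

0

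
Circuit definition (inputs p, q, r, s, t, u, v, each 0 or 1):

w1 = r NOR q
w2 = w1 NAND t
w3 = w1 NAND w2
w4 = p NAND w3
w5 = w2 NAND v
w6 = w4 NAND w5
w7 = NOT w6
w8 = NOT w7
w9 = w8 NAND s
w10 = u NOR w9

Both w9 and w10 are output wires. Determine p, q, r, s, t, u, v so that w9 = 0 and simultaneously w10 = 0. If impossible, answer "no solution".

Check with p=1, q=1, r=1, s=1, t=0, u=1, v=0:
w1 = r NOR q = 1 NOR 1 = 0
w2 = w1 NAND t = 0 NAND 0 = 1
w3 = w1 NAND w2 = 0 NAND 1 = 1
w4 = p NAND w3 = 1 NAND 1 = 0
w5 = w2 NAND v = 1 NAND 0 = 1
w6 = w4 NAND w5 = 0 NAND 1 = 1
w7 = NOT w6 = NOT 1 = 0
w8 = NOT w7 = NOT 0 = 1
w9 = w8 NAND s = 1 NAND 1 = 0
w10 = u NOR w9 = 1 NOR 0 = 0
So w9 = 0 and w10 = 0.

p=1, q=1, r=1, s=1, t=0, u=1, v=0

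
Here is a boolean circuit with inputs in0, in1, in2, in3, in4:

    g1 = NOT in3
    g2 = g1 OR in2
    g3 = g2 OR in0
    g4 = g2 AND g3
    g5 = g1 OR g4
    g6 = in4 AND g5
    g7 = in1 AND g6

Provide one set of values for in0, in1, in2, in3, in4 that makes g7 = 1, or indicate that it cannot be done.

in0=0, in1=1, in2=1, in3=0, in4=1

Check with in0=0, in1=1, in2=1, in3=0, in4=1:
g1 = NOT in3 = NOT 0 = 1
g2 = g1 OR in2 = 1 OR 1 = 1
g3 = g2 OR in0 = 1 OR 0 = 1
g4 = g2 AND g3 = 1 AND 1 = 1
g5 = g1 OR g4 = 1 OR 1 = 1
g6 = in4 AND g5 = 1 AND 1 = 1
g7 = in1 AND g6 = 1 AND 1 = 1
So g7 = 1 as required.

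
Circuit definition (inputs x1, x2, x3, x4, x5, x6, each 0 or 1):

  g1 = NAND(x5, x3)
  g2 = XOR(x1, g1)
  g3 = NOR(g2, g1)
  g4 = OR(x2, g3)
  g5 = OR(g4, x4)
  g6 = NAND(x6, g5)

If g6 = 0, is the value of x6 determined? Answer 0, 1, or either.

g6 = NAND(x6, g5) must be 0, so both x6 = 1 and g5 = 1.
Every assignment with g6 = 0 has x6 = 1; there are 25 such assignment(s).

1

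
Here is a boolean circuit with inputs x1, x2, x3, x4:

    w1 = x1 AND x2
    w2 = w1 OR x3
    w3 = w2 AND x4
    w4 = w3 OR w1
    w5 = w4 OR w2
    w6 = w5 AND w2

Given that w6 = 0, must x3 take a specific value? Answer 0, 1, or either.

w6 = w5 AND w2 must be 0, so at least one of w5, w2 is 0.
Every assignment with w6 = 0 has x3 = 0; there are 6 such assignment(s).

0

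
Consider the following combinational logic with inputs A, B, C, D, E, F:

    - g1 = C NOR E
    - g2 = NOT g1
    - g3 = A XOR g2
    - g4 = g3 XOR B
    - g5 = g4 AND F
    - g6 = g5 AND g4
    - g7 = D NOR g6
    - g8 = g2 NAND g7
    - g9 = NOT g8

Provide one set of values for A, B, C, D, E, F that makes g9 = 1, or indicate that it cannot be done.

g9 = NOT g8 must be 1, so g8 = 0.
Check with A=0, B=0, C=1, D=0, E=1, F=0:
g1 = C NOR E = 1 NOR 1 = 0
g2 = NOT g1 = NOT 0 = 1
g3 = A XOR g2 = 0 XOR 1 = 1
g4 = g3 XOR B = 1 XOR 0 = 1
g5 = g4 AND F = 1 AND 0 = 0
g6 = g5 AND g4 = 0 AND 1 = 0
g7 = D NOR g6 = 0 NOR 0 = 1
g8 = g2 NAND g7 = 1 NAND 1 = 0
g9 = NOT g8 = NOT 0 = 1
So g9 = 1 as required.

A=0, B=0, C=1, D=0, E=1, F=0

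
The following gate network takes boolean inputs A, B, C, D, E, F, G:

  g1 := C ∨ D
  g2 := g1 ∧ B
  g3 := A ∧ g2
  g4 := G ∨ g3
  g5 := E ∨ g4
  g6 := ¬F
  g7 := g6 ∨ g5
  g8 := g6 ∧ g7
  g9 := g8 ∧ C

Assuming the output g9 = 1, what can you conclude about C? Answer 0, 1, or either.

g9 = g8 ∧ C must be 1, so both g8 = 1 and C = 1.
g8 = g6 ∧ g7 must be 1, so both g6 = 1 and g7 = 1.
g6 = ¬F must be 1, so F = 0.
Every assignment with g9 = 1 has C = 1; there are 32 such assignment(s).

1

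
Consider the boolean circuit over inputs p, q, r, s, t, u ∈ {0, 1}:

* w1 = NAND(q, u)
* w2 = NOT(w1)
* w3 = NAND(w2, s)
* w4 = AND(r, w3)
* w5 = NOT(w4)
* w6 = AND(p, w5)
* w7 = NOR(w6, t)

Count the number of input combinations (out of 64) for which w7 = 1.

23

w7 = NOR(w6, t) must be 1, so both w6 = 0 and t = 0.
w6 = AND(p, w5) must be 0, so at least one of p, w5 is 0.
Enumerating the 64 input combinations, 23 give w7 = 1 and 41 give w7 = 0.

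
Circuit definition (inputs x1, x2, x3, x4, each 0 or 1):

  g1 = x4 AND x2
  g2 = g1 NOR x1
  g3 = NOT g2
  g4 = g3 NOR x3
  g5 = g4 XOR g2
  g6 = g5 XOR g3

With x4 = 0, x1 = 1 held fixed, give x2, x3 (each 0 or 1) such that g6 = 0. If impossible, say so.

With x4 = 0, x1 = 1 fixed, none of the 4 settings of x2, x3 give g6 = 0.
For example, with x2=1, x3=0:
g1 = x4 AND x2 = 0 AND 1 = 0
g2 = g1 NOR x1 = 0 NOR 1 = 0
g3 = NOT g2 = NOT 0 = 1
g4 = g3 NOR x3 = 1 NOR 0 = 0
g5 = g4 XOR g2 = 0 XOR 0 = 0
g6 = g5 XOR g3 = 0 XOR 1 = 1
giving g6 = 1 ≠ 0.

no solution exists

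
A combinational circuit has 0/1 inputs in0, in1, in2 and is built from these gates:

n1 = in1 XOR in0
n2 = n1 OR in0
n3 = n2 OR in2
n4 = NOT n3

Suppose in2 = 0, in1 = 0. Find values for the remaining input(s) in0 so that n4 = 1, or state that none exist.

in0=0

n4 = NOT n3 must be 1, so n3 = 0.
n3 = n2 OR in2 must be 0, so both n2 = 0 and in2 = 0.
Check with in2 = 0, in1 = 0 and in0=0:
n1 = in1 XOR in0 = 0 XOR 0 = 0
n2 = n1 OR in0 = 0 OR 0 = 0
n3 = n2 OR in2 = 0 OR 0 = 0
n4 = NOT n3 = NOT 0 = 1
So n4 = 1.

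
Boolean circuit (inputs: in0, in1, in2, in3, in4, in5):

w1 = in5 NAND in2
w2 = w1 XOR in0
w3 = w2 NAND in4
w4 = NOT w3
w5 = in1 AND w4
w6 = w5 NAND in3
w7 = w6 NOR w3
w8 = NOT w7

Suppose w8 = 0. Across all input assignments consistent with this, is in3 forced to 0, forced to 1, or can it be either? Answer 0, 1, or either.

1

w8 = NOT w7 must be 0, so w7 = 1.
w7 = w6 NOR w3 must be 1, so both w6 = 0 and w3 = 0.
w6 = w5 NAND in3 must be 0, so both w5 = 1 and in3 = 1.
Every assignment with w8 = 0 has in3 = 1; there are 4 such assignment(s).
  in0=0, in1=1, in2=0, in3=1, in4=1, in5=0
  in0=0, in1=1, in2=0, in3=1, in4=1, in5=1
  in0=0, in1=1, in2=1, in3=1, in4=1, in5=0
  in0=1, in1=1, in2=1, in3=1, in4=1, in5=1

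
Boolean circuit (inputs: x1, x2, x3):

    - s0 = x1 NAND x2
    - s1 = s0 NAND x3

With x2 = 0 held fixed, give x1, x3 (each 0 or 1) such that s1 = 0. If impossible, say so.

x1=1, x3=1

Check with x2 = 0 and x1=1, x3=1:
s0 = x1 NAND x2 = 1 NAND 0 = 1
s1 = s0 NAND x3 = 1 NAND 1 = 0
So s1 = 0.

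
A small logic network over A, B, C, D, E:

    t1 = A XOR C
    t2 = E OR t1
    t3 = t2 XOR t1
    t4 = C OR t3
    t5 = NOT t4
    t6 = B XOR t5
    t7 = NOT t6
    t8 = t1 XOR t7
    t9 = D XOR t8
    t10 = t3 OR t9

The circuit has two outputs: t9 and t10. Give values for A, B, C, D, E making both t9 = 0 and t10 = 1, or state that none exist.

A=0, B=1, C=0, D=0, E=1

Check with A=0, B=1, C=0, D=0, E=1:
t1 = A XOR C = 0 XOR 0 = 0
t2 = E OR t1 = 1 OR 0 = 1
t3 = t2 XOR t1 = 1 XOR 0 = 1
t4 = C OR t3 = 0 OR 1 = 1
t5 = NOT t4 = NOT 1 = 0
t6 = B XOR t5 = 1 XOR 0 = 1
t7 = NOT t6 = NOT 1 = 0
t8 = t1 XOR t7 = 0 XOR 0 = 0
t9 = D XOR t8 = 0 XOR 0 = 0
t10 = t3 OR t9 = 1 OR 0 = 1
So t9 = 0 and t10 = 1.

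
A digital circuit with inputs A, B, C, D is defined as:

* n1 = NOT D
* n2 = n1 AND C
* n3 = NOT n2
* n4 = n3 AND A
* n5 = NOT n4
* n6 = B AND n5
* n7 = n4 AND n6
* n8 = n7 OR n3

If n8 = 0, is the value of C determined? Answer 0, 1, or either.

1

n8 = n7 OR n3 must be 0, so both n7 = 0 and n3 = 0.
n7 = n4 AND n6 must be 0, so at least one of n4, n6 is 0.
n3 = NOT n2 must be 0, so n2 = 1.
Every assignment with n8 = 0 has C = 1; there are 4 such assignment(s).
  A=0, B=0, C=1, D=0
  A=0, B=1, C=1, D=0
  A=1, B=0, C=1, D=0
  A=1, B=1, C=1, D=0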